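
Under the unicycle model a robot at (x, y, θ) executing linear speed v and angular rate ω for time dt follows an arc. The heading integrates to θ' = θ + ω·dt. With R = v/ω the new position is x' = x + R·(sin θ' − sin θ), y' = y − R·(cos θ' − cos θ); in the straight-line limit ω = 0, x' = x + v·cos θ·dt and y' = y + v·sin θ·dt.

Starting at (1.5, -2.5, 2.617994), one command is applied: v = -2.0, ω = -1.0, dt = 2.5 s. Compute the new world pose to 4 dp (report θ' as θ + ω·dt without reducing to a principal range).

θ' = 2.6180 + -1.0·2.5 = 0.1180
R = v/ω = -2.0/-1.0 = 2.0000
x' = 1.5 + 2.0000·(sin 0.1180 − sin 2.6180) = 0.7354
y' = -2.5 − 2.0000·(cos 0.1180 − cos 2.6180) = -6.2181

(0.7354, -6.2181, 0.1180)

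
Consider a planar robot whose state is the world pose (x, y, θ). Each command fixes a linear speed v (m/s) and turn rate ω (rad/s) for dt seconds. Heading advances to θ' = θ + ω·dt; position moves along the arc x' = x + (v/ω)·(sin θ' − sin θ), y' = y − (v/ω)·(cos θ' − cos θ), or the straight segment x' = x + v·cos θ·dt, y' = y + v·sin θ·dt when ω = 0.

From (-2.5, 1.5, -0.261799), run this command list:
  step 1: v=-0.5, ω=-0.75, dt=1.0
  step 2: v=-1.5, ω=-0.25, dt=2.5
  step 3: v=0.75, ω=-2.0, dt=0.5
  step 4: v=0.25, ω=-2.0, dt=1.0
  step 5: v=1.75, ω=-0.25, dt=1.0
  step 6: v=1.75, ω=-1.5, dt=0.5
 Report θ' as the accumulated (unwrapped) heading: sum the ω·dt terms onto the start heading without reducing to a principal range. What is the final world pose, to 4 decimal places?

step 1: θ'=-1.0118 (R=0.6667) → pose (-2.8926, 1.7904, -1.0118)
step 2: θ'=-1.6368 (R=6.0000) → pose (-3.7929, 5.3681, -1.6368)
step 3: θ'=-2.6368 (R=-0.3750) → pose (-3.9857, 5.0646, -2.6368)
step 4: θ'=-4.6368 (R=-0.1250) → pose (-4.1708, 5.1646, -4.6368)
step 5: θ'=-4.8868 (R=-7.0000) → pose (-4.0846, 6.9079, -4.8868)
step 6: θ'=-5.6368 (R=-1.1667) → pose (-3.6383, 7.6368, -5.6368)

(-3.6383, 7.6368, -5.6368)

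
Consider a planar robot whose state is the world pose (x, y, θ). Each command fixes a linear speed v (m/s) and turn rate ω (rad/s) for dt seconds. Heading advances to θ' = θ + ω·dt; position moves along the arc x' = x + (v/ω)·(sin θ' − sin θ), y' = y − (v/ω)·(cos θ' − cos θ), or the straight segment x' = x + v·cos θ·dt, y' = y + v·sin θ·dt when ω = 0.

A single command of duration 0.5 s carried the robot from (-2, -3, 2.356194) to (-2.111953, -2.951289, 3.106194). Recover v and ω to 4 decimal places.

v = 0.2500, ω = 1.5000

Δθ = 3.106194 − 2.356194 = 0.750000
ω = Δθ/dt = 0.750000/0.5 = 1.5000
R = Δx/(sin θ' − sin θ) = 0.1667
v = R·ω = 0.1667·1.5000 = 0.2500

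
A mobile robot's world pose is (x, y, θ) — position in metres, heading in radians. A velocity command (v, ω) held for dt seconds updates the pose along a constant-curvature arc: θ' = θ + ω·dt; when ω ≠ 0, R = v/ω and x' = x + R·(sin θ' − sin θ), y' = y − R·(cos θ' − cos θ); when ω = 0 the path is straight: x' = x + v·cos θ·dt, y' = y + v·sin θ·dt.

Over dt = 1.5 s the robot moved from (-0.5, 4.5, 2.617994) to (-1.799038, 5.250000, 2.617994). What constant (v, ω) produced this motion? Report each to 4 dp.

Δθ = 2.617994 − 2.617994 = 0.000000
ω = Δθ/dt = 0.000000/1.5 = 0.0000
ω = 0 → v = (Δx·cos θ + Δy·sin θ)/dt = 1.0000

v = 1.0000, ω = 0.0000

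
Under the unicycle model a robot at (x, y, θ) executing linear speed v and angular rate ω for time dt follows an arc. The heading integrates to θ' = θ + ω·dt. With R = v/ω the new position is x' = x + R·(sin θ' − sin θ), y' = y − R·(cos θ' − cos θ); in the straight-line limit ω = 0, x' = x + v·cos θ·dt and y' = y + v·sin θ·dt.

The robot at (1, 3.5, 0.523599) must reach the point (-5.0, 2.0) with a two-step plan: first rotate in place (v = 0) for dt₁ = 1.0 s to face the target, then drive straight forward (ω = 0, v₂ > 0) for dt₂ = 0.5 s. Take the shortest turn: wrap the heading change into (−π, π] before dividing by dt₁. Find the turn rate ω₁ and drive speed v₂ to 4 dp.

heading to target = atan2(2−3.5, -5−1) = -2.8966
Δθ = wrap(-2.8966 − 0.5236) = 2.8630; ω₁ = Δθ/dt₁ = 2.8630
distance = √((-5−1)² + (2−3.5)²) = 6.1847; v₂ = distance/dt₂ = 12.3693

ω₁ = 2.8630, v₂ = 12.3693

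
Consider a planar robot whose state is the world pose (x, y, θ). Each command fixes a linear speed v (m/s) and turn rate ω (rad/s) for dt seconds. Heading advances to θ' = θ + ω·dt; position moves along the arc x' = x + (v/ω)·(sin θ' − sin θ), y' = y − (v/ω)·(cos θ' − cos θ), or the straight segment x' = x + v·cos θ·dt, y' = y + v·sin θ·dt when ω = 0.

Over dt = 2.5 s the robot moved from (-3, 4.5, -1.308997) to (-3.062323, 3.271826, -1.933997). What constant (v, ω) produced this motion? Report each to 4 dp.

v = 0.5000, ω = -0.2500

Δθ = -1.933997 − -1.308997 = -0.625000
ω = Δθ/dt = -0.625000/2.5 = -0.2500
R = −Δy/(cos θ' − cos θ) = -2.0000
v = R·ω = -2.0000·-0.2500 = 0.5000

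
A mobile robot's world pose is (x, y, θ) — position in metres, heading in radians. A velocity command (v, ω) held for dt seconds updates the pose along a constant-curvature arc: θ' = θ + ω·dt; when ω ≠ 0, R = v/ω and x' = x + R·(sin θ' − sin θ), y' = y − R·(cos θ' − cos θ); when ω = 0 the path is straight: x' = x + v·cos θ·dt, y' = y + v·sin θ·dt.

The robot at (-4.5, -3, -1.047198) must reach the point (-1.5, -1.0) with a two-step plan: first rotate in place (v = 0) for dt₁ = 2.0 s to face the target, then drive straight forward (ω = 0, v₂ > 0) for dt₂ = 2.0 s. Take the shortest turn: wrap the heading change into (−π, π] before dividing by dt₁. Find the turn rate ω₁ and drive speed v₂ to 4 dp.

ω₁ = 0.8176, v₂ = 1.8028

heading to target = atan2(-1−-3, -1.5−-4.5) = 0.5880
Δθ = wrap(0.5880 − -1.0472) = 1.6352; ω₁ = Δθ/dt₁ = 0.8176
distance = √((-1.5−-4.5)² + (-1−-3)²) = 3.6056; v₂ = distance/dt₂ = 1.8028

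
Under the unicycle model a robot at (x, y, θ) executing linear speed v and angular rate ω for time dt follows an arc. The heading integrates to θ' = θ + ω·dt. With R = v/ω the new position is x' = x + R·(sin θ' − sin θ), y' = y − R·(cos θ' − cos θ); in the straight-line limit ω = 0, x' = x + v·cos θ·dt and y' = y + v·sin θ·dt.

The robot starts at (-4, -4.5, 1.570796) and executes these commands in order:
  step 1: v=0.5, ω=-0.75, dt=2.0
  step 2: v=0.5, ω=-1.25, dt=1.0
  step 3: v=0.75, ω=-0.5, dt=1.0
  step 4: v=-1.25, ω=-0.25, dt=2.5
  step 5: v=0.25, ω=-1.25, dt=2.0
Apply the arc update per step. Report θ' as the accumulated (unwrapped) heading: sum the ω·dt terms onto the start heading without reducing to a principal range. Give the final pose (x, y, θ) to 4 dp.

step 1: θ'=0.0708 (R=-0.6667) → pose (-3.3805, -3.8350, 0.0708)
step 2: θ'=-1.1792 (R=-0.4000) → pose (-2.9825, -4.0813, -1.1792)
step 3: θ'=-1.6792 (R=-1.5000) → pose (-2.8777, -4.8161, -1.6792)
step 4: θ'=-2.3042 (R=5.0000) → pose (-1.6216, -2.0101, -2.3042)
step 5: θ'=-4.8042 (R=-0.2000) → pose (-1.9693, -1.8579, -4.8042)

(-1.9693, -1.8579, -4.8042)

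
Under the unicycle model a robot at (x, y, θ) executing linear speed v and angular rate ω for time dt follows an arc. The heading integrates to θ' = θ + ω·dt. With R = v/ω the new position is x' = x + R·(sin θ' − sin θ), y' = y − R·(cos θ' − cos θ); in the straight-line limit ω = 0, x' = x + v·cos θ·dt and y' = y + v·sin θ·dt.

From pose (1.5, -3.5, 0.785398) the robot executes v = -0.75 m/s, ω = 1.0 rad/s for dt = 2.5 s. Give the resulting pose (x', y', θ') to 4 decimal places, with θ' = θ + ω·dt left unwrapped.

(2.1378, -4.7726, 3.2854)

θ' = 0.7854 + 1.0·2.5 = 3.2854
R = v/ω = -0.75/1.0 = -0.7500
x' = 1.5 + -0.7500·(sin 3.2854 − sin 0.7854) = 2.1378
y' = -3.5 − -0.7500·(cos 3.2854 − cos 0.7854) = -4.7726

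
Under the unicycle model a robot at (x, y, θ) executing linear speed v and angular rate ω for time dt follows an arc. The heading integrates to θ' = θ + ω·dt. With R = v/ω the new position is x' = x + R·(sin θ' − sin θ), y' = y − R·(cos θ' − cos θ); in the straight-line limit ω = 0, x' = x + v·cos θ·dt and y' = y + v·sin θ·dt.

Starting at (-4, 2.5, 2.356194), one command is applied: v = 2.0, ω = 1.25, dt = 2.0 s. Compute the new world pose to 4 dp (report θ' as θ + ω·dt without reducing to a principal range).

θ' = 2.3562 + 1.25·2.0 = 4.8562
R = v/ω = 2.0/1.25 = 1.6000
x' = -4 + 1.6000·(sin 4.8562 − sin 2.3562) = -6.7149
y' = 2.5 − 1.6000·(cos 4.8562 − cos 2.3562) = 1.1393

(-6.7149, 1.1393, 4.8562)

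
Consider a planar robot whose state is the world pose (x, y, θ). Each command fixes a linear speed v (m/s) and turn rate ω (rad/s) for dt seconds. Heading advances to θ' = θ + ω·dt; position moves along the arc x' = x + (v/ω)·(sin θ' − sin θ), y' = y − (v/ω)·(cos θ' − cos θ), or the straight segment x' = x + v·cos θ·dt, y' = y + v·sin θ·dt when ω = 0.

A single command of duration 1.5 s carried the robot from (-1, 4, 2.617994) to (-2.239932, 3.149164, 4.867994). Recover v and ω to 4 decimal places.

Δθ = 4.867994 − 2.617994 = 2.250000
ω = Δθ/dt = 2.250000/1.5 = 1.5000
R = Δx/(sin θ' − sin θ) = 0.8333
v = R·ω = 0.8333·1.5000 = 1.2500

v = 1.2500, ω = 1.5000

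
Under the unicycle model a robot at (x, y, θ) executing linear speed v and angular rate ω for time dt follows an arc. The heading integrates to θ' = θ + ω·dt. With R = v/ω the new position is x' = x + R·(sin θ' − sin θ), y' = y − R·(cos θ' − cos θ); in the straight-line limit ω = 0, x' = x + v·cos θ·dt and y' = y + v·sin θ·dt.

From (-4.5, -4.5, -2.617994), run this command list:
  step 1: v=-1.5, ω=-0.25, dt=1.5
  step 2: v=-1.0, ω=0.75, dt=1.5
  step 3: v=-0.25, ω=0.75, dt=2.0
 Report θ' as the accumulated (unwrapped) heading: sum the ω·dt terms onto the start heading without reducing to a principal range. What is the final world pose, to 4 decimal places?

step 1: θ'=-2.9930 (R=6.0000) → pose (-2.3883, -3.7623, -2.9930)
step 2: θ'=-1.8680 (R=-1.3333) → pose (-1.3108, -2.8341, -1.8680)
step 3: θ'=-0.3680 (R=-0.3333) → pose (-1.5096, -2.4255, -0.3680)

(-1.5096, -2.4255, -0.3680)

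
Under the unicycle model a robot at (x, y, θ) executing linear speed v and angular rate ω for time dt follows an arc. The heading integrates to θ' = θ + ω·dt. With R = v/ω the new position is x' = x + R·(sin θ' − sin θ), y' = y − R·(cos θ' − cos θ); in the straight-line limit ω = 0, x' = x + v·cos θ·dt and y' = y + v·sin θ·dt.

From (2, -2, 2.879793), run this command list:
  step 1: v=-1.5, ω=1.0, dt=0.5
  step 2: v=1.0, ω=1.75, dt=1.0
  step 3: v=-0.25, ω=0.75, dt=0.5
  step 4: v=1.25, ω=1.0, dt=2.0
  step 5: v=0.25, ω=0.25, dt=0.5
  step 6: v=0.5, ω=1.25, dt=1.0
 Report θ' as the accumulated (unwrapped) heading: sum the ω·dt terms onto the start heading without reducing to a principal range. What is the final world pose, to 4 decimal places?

(4.1889, -1.6803, 8.8798)

step 1: θ'=3.3798 (R=-1.5000) → pose (2.7422, -2.0088, 3.3798)
step 2: θ'=5.1298 (R=0.5714) → pose (2.3546, -2.7957, 5.1298)
step 3: θ'=5.5048 (R=-0.3333) → pose (2.2840, -2.6935, 5.5048)
step 4: θ'=7.5048 (R=1.2500) → pose (4.3362, -2.2311, 7.5048)
step 5: θ'=7.6298 (R=1.0000) → pose (4.3715, -2.1113, 7.6298)
step 6: θ'=8.8798 (R=0.4000) → pose (4.1889, -1.6803, 8.8798)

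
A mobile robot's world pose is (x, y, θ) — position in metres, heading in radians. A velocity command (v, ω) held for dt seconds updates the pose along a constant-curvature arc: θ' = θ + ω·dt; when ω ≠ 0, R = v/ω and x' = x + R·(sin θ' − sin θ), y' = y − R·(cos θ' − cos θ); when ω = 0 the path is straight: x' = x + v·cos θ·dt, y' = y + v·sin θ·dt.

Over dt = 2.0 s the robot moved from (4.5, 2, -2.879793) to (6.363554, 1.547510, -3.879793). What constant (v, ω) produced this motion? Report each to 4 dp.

v = -1.0000, ω = -0.5000

Δθ = -3.879793 − -2.879793 = -1.000000
ω = Δθ/dt = -1.000000/2.0 = -0.5000
R = Δx/(sin θ' − sin θ) = 2.0000
v = R·ω = 2.0000·-0.5000 = -1.0000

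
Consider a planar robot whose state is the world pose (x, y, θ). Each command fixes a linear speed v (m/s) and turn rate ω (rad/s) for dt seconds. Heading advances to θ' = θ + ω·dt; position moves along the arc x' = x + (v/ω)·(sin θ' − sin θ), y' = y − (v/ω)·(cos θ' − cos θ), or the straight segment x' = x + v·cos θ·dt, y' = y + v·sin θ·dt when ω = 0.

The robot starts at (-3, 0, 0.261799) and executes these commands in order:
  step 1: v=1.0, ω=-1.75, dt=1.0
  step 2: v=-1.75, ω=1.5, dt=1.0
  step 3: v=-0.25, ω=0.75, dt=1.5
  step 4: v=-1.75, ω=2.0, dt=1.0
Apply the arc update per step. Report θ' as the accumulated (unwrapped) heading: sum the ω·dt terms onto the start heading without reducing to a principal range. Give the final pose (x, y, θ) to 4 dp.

(-2.9679, -0.8706, 3.1368)

step 1: θ'=-1.4882 (R=-0.5714) → pose (-2.2826, -0.5048, -1.4882)
step 2: θ'=0.0118 (R=-1.1667) → pose (-3.4591, 0.5655, 0.0118)
step 3: θ'=1.1368 (R=-0.3333) → pose (-3.7576, 0.3724, 1.1368)
step 4: θ'=3.1368 (R=-0.8750) → pose (-2.9679, -0.8706, 3.1368)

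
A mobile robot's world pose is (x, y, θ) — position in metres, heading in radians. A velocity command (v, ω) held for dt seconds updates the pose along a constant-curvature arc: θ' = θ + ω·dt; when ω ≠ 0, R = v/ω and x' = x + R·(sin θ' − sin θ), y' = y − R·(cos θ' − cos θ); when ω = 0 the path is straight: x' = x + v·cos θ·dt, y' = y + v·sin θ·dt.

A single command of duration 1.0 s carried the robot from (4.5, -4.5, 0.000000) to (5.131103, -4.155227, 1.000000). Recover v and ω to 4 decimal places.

v = 0.7500, ω = 1.0000

Δθ = 1.000000 − 0.000000 = 1.000000
ω = Δθ/dt = 1.000000/1.0 = 1.0000
R = Δx/(sin θ' − sin θ) = 0.7500
v = R·ω = 0.7500·1.0000 = 0.7500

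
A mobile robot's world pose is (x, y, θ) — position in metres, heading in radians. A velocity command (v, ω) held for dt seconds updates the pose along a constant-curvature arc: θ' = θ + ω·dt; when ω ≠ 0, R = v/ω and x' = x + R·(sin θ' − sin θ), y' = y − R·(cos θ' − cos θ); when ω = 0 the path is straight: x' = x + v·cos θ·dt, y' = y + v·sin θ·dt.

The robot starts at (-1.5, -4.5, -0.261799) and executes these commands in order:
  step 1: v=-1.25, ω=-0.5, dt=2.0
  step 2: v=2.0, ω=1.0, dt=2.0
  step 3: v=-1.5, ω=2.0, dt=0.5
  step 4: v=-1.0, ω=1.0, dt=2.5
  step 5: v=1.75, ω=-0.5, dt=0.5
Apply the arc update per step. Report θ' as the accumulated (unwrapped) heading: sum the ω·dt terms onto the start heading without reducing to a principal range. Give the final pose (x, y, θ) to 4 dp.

step 1: θ'=-1.2618 (R=2.5000) → pose (-3.2346, -2.8454, -1.2618)
step 2: θ'=0.7382 (R=2.0000) → pose (0.0166, -3.7166, 0.7382)
step 3: θ'=1.7382 (R=-0.7500) → pose (-0.2182, -4.3963, 1.7382)
step 4: θ'=4.2382 (R=-1.0000) → pose (1.6575, -4.6863, 4.2382)
step 5: θ'=3.9882 (R=-3.5000) → pose (1.1653, -5.4070, 3.9882)

(1.1653, -5.4070, 3.9882)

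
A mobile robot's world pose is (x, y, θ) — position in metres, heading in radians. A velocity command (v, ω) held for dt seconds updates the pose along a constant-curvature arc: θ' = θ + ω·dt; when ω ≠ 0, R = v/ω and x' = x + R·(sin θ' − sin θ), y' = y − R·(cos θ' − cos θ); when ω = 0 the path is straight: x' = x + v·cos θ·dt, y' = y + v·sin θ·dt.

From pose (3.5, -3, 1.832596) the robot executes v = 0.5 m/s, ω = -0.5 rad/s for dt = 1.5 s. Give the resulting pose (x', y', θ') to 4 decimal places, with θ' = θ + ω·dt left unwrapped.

θ' = 1.8326 + -0.5·1.5 = 1.0826
R = v/ω = 0.5/-0.5 = -1.0000
x' = 3.5 + -1.0000·(sin 1.0826 − sin 1.8326) = 3.5827
y' = -3 − -1.0000·(cos 1.0826 − cos 1.8326) = -2.2721

(3.5827, -2.2721, 1.0826)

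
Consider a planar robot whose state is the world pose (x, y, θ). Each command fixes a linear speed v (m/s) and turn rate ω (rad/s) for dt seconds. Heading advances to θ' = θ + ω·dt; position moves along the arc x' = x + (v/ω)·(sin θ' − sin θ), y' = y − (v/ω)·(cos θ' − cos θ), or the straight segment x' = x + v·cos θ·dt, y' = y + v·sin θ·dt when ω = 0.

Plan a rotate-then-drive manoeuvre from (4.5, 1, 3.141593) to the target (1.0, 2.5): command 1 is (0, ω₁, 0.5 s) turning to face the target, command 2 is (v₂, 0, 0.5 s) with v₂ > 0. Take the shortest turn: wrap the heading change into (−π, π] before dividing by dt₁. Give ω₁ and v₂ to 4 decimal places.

heading to target = atan2(2.5−1, 1−4.5) = 2.7367
Δθ = wrap(2.7367 − 3.1416) = -0.4049; ω₁ = Δθ/dt₁ = -0.8098
distance = √((1−4.5)² + (2.5−1)²) = 3.8079; v₂ = distance/dt₂ = 7.6158

ω₁ = -0.8098, v₂ = 7.6158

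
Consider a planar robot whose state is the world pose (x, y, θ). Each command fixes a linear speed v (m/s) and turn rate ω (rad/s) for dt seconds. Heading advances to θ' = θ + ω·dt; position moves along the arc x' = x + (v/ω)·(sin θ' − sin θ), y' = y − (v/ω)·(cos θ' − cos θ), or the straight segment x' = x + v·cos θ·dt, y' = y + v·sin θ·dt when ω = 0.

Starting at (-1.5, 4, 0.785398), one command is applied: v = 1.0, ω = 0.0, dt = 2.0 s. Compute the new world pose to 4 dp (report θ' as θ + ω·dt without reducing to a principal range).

(-0.0858, 5.4142, 0.7854)

θ' = 0.7854 + 0.0·2.0 = 0.7854
ω = 0 → straight: x' = -1.5 + 1.0·cos(0.7854)·2.0 = -0.0858
y' = 4 + 1.0·sin(0.7854)·2.0 = 5.4142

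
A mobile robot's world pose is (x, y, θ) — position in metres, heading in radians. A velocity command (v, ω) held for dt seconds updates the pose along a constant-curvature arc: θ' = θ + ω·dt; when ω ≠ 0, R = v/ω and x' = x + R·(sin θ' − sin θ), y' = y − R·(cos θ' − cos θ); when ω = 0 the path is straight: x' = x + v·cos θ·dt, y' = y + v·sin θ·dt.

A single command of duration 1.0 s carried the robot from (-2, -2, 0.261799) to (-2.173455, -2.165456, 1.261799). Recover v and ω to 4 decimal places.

v = -0.2500, ω = 1.0000

Δθ = 1.261799 − 0.261799 = 1.000000
ω = Δθ/dt = 1.000000/1.0 = 1.0000
R = Δx/(sin θ' − sin θ) = -0.2500
v = R·ω = -0.2500·1.0000 = -0.2500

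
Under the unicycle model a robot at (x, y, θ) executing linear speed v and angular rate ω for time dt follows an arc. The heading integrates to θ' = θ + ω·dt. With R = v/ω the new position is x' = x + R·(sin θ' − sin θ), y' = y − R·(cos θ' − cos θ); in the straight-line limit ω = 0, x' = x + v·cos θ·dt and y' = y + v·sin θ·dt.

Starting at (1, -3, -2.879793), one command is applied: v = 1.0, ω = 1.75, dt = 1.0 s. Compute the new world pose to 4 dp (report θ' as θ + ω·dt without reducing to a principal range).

(0.6311, -3.7959, -1.1298)

θ' = -2.8798 + 1.75·1.0 = -1.1298
R = v/ω = 1.0/1.75 = 0.5714
x' = 1 + 0.5714·(sin -1.1298 − sin -2.8798) = 0.6311
y' = -3 − 0.5714·(cos -1.1298 − cos -2.8798) = -3.7959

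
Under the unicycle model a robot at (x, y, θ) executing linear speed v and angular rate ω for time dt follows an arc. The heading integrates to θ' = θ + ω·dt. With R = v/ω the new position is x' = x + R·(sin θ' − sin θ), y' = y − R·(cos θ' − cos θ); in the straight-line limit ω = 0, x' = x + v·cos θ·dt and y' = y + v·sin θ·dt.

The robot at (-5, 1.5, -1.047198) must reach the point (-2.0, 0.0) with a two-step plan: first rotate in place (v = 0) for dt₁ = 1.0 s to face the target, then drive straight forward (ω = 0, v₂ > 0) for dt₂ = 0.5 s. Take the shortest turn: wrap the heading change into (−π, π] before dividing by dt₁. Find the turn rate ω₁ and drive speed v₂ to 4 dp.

heading to target = atan2(0−1.5, -2−-5) = -0.4636
Δθ = wrap(-0.4636 − -1.0472) = 0.5836; ω₁ = Δθ/dt₁ = 0.5836
distance = √((-2−-5)² + (0−1.5)²) = 3.3541; v₂ = distance/dt₂ = 6.7082

ω₁ = 0.5836, v₂ = 6.7082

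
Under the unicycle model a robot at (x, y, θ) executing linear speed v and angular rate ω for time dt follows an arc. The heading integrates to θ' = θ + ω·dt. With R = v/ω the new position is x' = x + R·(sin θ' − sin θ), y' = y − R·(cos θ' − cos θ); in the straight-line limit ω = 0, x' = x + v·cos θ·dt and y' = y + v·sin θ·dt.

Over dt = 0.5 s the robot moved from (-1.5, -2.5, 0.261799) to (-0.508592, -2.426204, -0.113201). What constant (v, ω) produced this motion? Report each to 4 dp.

Δθ = -0.113201 − 0.261799 = -0.375000
ω = Δθ/dt = -0.375000/0.5 = -0.7500
R = Δx/(sin θ' − sin θ) = -2.6667
v = R·ω = -2.6667·-0.7500 = 2.0000

v = 2.0000, ω = -0.7500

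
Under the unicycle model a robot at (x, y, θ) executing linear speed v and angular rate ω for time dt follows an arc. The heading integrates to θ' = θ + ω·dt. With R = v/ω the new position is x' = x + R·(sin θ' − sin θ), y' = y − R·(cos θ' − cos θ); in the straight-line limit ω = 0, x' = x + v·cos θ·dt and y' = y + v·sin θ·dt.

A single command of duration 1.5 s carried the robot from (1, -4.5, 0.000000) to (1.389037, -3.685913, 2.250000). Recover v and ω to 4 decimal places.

v = 0.7500, ω = 1.5000

Δθ = 2.250000 − 0.000000 = 2.250000
ω = Δθ/dt = 2.250000/1.5 = 1.5000
R = −Δy/(cos θ' − cos θ) = 0.5000
v = R·ω = 0.5000·1.5000 = 0.7500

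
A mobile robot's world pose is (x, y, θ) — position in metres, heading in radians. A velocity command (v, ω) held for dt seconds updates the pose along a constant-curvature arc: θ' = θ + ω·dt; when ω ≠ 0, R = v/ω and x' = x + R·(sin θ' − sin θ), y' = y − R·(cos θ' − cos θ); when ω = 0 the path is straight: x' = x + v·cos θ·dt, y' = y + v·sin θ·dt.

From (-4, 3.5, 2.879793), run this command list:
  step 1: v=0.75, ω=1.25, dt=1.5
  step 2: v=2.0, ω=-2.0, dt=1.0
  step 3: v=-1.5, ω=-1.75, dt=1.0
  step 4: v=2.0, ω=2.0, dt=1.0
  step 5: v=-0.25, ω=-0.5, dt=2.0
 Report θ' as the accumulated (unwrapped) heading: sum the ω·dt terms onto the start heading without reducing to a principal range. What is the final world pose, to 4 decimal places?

(-6.0532, 1.9149, 2.0048)

step 1: θ'=4.7548 (R=0.6000) → pose (-4.7548, 2.8950, 4.7548)
step 2: θ'=2.7548 (R=-1.0000) → pose (-6.1311, 1.9265, 2.7548)
step 3: θ'=1.0048 (R=0.8571) → pose (-5.7309, 0.6730, 1.0048)
step 4: θ'=3.0048 (R=1.0000) → pose (-6.4386, 2.1999, 3.0048)
step 5: θ'=2.0048 (R=0.5000) → pose (-6.0532, 1.9149, 2.0048)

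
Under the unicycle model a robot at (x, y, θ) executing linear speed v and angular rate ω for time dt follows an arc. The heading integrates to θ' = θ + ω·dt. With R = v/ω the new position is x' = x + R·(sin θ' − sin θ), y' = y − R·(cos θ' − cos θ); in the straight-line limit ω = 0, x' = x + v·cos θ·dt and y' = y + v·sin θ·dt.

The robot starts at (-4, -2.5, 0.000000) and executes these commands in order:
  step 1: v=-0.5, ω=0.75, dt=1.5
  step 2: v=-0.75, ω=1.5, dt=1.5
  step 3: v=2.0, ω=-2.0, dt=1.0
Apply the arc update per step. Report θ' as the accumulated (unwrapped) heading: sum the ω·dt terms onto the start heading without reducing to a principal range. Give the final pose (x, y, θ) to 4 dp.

step 1: θ'=1.1250 (R=-0.6667) → pose (-4.6015, -2.8792, 1.1250)
step 2: θ'=3.3750 (R=-0.5000) → pose (-4.0347, -3.5812, 3.3750)
step 3: θ'=1.3750 (R=-1.0000) → pose (-5.2469, -2.4138, 1.3750)

(-5.2469, -2.4138, 1.3750)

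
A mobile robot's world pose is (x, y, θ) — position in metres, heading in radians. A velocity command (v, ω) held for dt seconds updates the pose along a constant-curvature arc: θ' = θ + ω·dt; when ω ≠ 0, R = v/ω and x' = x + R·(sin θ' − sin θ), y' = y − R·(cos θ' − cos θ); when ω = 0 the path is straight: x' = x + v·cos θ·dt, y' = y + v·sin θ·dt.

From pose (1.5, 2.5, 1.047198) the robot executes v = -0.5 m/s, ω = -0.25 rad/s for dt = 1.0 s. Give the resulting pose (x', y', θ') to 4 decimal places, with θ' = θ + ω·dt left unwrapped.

θ' = 1.0472 + -0.25·1.0 = 0.7972
R = v/ω = -0.5/-0.25 = 2.0000
x' = 1.5 + 2.0000·(sin 0.7972 − sin 1.0472) = 1.1988
y' = 2.5 − 2.0000·(cos 0.7972 − cos 1.0472) = 2.1026

(1.1988, 2.1026, 0.7972)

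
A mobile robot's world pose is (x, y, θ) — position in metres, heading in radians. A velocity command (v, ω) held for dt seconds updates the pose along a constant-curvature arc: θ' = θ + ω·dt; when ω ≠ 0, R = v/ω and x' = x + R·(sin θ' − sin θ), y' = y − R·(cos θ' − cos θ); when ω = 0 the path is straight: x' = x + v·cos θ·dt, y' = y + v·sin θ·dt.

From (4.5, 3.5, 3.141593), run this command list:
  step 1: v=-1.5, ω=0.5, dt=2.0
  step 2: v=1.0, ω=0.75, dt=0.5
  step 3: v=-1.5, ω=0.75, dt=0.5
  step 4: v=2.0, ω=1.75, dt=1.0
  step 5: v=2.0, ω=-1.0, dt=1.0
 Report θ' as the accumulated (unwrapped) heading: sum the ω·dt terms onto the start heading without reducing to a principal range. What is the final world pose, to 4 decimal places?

step 1: θ'=4.1416 (R=-3.0000) → pose (7.0244, 4.8791, 4.1416)
step 2: θ'=4.5166 (R=1.3333) → pose (6.8385, 4.4181, 4.5166)
step 3: θ'=4.8916 (R=-2.0000) → pose (6.8447, 5.1637, 4.8916)
step 4: θ'=6.6416 (R=1.1429) → pose (8.3702, 4.2971, 6.6416)
step 5: θ'=5.6416 (R=-2.0000) → pose (10.2687, 4.0265, 5.6416)

(10.2687, 4.0265, 5.6416)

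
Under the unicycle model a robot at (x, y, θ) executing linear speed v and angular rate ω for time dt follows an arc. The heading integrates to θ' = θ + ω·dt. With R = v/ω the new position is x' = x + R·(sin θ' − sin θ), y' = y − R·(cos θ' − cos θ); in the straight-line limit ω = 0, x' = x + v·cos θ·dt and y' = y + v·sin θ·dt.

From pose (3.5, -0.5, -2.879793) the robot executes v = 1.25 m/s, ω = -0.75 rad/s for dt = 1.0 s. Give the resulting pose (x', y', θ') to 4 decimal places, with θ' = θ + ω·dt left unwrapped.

(2.2869, -0.3621, -3.6298)

θ' = -2.8798 + -0.75·1.0 = -3.6298
R = v/ω = 1.25/-0.75 = -1.6667
x' = 3.5 + -1.6667·(sin -3.6298 − sin -2.8798) = 2.2869
y' = -0.5 − -1.6667·(cos -3.6298 − cos -2.8798) = -0.3621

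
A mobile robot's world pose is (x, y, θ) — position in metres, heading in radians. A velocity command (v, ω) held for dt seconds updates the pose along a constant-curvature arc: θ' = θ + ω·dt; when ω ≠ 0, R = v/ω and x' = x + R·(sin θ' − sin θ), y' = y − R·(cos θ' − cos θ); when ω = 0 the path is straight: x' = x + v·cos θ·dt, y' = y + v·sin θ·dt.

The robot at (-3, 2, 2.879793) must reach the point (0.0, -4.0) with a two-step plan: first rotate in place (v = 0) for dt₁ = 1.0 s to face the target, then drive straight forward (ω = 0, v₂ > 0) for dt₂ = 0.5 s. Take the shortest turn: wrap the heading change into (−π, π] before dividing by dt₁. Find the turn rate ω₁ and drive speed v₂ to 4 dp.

ω₁ = 2.2962, v₂ = 13.4164

heading to target = atan2(-4−2, 0−-3) = -1.1071
Δθ = wrap(-1.1071 − 2.8798) = 2.2962; ω₁ = Δθ/dt₁ = 2.2962
distance = √((0−-3)² + (-4−2)²) = 6.7082; v₂ = distance/dt₂ = 13.4164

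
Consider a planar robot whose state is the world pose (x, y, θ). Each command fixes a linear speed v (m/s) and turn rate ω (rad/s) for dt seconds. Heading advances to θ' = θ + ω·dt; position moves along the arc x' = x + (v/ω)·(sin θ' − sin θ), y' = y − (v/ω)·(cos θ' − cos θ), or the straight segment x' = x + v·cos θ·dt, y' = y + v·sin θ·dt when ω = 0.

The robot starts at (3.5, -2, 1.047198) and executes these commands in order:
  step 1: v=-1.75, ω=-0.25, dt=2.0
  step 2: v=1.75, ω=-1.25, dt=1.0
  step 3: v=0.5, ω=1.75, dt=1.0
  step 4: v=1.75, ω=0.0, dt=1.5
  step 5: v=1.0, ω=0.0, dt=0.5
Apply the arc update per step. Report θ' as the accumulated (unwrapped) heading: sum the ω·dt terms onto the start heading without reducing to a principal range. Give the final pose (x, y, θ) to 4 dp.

step 1: θ'=0.5472 (R=7.0000) → pose (1.0799, -4.4779, 0.5472)
step 2: θ'=-0.7028 (R=-1.4000) → pose (2.7132, -4.6052, -0.7028)
step 3: θ'=1.0472 (R=0.2857) → pose (3.1453, -4.5301, 1.0472)
step 4: θ'=1.0472 (straight) → pose (4.4578, -2.2568, 1.0472)
step 5: θ'=1.0472 (straight) → pose (4.7078, -1.8238, 1.0472)

(4.7078, -1.8238, 1.0472)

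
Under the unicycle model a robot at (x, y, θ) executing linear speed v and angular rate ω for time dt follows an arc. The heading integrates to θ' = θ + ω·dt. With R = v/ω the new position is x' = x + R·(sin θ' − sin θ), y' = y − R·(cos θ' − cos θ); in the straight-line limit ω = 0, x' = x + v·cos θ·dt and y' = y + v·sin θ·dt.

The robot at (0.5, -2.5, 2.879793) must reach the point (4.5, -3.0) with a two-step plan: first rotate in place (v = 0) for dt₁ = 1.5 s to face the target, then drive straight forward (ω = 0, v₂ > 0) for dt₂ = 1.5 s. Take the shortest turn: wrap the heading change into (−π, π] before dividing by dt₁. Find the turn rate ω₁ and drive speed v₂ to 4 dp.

ω₁ = -2.0028, v₂ = 2.6874

heading to target = atan2(-3−-2.5, 4.5−0.5) = -0.1244
Δθ = wrap(-0.1244 − 2.8798) = -3.0041; ω₁ = Δθ/dt₁ = -2.0028
distance = √((4.5−0.5)² + (-3−-2.5)²) = 4.0311; v₂ = distance/dt₂ = 2.6874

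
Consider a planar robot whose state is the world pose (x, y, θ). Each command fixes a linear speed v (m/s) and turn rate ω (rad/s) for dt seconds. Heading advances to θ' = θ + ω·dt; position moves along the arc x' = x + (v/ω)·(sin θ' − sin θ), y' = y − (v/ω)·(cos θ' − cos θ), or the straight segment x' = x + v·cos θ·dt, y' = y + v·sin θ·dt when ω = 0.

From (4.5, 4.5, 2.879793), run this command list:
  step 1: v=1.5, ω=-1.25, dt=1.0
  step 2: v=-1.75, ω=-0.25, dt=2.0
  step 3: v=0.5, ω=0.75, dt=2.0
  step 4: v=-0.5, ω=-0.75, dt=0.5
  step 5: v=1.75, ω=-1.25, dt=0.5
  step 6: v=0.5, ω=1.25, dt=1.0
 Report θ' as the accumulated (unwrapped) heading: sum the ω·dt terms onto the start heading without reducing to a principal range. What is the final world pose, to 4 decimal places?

(2.2607, 4.0584, 2.8798)

step 1: θ'=1.6298 (R=-1.2000) → pose (3.6127, 5.5884, 1.6298)
step 2: θ'=1.1298 (R=7.0000) → pose (2.9551, 2.1877, 1.1298)
step 3: θ'=2.6298 (R=0.6667) → pose (2.6787, 3.0535, 2.6298)
step 4: θ'=2.2548 (R=0.6667) → pose (2.8689, 2.8935, 2.2548)
step 5: θ'=1.6298 (R=-1.4000) → pose (2.5564, 3.6956, 1.6298)
step 6: θ'=2.8798 (R=0.4000) → pose (2.2607, 4.0584, 2.8798)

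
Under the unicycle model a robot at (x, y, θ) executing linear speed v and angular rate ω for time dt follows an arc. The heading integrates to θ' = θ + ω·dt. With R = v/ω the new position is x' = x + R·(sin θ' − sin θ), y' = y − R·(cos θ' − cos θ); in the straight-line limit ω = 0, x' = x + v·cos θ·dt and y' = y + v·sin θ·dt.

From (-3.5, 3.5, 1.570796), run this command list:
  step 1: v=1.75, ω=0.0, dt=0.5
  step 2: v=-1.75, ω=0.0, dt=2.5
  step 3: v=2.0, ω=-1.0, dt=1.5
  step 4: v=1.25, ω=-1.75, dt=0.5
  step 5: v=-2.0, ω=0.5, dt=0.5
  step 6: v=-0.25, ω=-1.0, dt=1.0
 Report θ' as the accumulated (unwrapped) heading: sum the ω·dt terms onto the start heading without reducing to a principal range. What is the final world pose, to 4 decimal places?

(-1.9709, 2.6130, -1.5542)

step 1: θ'=1.5708 (straight) → pose (-3.5000, 4.3750, 1.5708)
step 2: θ'=1.5708 (straight) → pose (-3.5000, 0.0000, 1.5708)
step 3: θ'=0.0708 (R=-2.0000) → pose (-1.6415, 1.9950, 0.0708)
step 4: θ'=-0.8042 (R=-0.7143) → pose (-1.0765, 1.7780, -0.8042)
step 5: θ'=-0.5542 (R=-4.0000) → pose (-1.8525, 2.4045, -0.5542)
step 6: θ'=-1.5542 (R=0.2500) → pose (-1.9709, 2.6130, -1.5542)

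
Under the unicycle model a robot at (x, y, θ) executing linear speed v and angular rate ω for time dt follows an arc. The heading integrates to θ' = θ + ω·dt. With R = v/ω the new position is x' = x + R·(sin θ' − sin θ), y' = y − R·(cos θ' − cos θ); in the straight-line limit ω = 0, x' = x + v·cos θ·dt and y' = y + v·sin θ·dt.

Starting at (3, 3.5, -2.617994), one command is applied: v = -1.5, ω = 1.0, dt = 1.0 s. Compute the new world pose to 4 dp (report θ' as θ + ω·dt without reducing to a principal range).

(3.7483, 4.7283, -1.6180)

θ' = -2.6180 + 1.0·1.0 = -1.6180
R = v/ω = -1.5/1.0 = -1.5000
x' = 3 + -1.5000·(sin -1.6180 − sin -2.6180) = 3.7483
y' = 3.5 − -1.5000·(cos -1.6180 − cos -2.6180) = 4.7283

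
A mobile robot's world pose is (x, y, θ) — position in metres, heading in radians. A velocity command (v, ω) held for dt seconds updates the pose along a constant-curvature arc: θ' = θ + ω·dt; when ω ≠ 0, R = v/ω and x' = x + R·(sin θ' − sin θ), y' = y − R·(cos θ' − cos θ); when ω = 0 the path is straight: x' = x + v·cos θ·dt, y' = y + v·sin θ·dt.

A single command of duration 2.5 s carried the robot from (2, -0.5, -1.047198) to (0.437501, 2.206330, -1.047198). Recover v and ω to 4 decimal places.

Δθ = -1.047198 − -1.047198 = 0.000000
ω = Δθ/dt = 0.000000/2.5 = 0.0000
ω = 0 → v = (Δx·cos θ + Δy·sin θ)/dt = -1.2500

v = -1.2500, ω = 0.0000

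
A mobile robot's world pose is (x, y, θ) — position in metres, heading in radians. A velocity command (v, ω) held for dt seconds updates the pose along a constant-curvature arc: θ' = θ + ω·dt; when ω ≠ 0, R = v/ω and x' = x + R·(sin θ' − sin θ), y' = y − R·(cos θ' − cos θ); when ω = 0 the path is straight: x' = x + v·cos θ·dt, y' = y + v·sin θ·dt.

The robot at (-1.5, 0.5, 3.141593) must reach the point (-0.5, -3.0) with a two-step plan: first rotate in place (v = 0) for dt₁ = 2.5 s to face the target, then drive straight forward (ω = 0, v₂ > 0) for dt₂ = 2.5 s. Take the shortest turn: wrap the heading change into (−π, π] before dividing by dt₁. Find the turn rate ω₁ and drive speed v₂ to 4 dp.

ω₁ = 0.7396, v₂ = 1.4560

heading to target = atan2(-3−0.5, -0.5−-1.5) = -1.2925
Δθ = wrap(-1.2925 − 3.1416) = 1.8491; ω₁ = Δθ/dt₁ = 0.7396
distance = √((-0.5−-1.5)² + (-3−0.5)²) = 3.6401; v₂ = distance/dt₂ = 1.4560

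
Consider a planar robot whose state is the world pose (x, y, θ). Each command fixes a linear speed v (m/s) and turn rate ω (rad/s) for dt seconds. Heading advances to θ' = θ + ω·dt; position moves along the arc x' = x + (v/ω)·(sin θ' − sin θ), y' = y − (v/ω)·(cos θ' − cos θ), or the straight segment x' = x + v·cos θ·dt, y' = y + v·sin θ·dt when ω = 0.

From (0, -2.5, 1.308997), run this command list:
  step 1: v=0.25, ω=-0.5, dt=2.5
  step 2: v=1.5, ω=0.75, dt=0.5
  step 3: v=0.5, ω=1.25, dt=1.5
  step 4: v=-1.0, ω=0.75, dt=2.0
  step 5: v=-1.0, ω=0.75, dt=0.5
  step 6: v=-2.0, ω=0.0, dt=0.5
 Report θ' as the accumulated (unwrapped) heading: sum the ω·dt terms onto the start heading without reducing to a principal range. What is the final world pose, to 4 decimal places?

step 1: θ'=0.0590 (R=-0.5000) → pose (0.4535, -2.1303, 0.0590)
step 2: θ'=0.4340 (R=2.0000) → pose (1.1766, -1.9483, 0.4340)
step 3: θ'=2.3090 (R=0.4000) → pose (1.3042, -1.3162, 2.3090)
step 4: θ'=3.8090 (R=-1.3333) → pose (3.1157, -1.4662, 3.8090)
step 5: θ'=4.1840 (R=-1.3333) → pose (3.4420, -1.0912, 4.1840)
step 6: θ'=4.1840 (straight) → pose (3.9461, -0.2275, 4.1840)

(3.9461, -0.2275, 4.1840)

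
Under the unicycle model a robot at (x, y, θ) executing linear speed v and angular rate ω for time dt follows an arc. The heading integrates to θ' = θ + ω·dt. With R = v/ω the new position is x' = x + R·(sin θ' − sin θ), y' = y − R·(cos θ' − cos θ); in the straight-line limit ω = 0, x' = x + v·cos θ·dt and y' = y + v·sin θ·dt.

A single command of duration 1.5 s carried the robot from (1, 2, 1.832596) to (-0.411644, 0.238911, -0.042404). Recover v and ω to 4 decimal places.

v = -1.7500, ω = -1.2500

Δθ = -0.042404 − 1.832596 = -1.875000
ω = Δθ/dt = -1.875000/1.5 = -1.2500
R = −Δy/(cos θ' − cos θ) = 1.4000
v = R·ω = 1.4000·-1.2500 = -1.7500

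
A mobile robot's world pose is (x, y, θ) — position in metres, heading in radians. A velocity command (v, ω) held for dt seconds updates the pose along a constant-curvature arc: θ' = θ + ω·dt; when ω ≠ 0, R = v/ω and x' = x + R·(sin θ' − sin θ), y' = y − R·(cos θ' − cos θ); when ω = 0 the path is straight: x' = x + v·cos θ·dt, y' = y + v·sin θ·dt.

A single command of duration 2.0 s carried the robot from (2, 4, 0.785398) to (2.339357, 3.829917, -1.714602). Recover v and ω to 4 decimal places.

v = 0.2500, ω = -1.2500

Δθ = -1.714602 − 0.785398 = -2.500000
ω = Δθ/dt = -2.500000/2.0 = -1.2500
R = Δx/(sin θ' − sin θ) = -0.2000
v = R·ω = -0.2000·-1.2500 = 0.2500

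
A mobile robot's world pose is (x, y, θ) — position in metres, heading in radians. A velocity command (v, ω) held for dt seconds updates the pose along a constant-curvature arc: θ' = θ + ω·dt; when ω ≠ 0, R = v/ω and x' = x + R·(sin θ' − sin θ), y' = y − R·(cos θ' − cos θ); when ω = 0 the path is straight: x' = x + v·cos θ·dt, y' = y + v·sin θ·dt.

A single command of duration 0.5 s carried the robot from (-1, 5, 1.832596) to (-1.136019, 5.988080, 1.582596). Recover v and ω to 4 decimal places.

v = 2.0000, ω = -0.5000

Δθ = 1.582596 − 1.832596 = -0.250000
ω = Δθ/dt = -0.250000/0.5 = -0.5000
R = −Δy/(cos θ' − cos θ) = -4.0000
v = R·ω = -4.0000·-0.5000 = 2.0000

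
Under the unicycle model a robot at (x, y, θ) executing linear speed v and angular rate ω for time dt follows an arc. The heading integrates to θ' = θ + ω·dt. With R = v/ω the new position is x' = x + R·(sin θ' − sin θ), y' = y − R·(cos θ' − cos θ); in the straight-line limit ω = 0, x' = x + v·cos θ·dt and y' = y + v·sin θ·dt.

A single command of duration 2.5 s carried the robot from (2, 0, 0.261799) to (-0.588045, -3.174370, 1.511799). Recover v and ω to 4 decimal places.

v = -1.7500, ω = 0.5000

Δθ = 1.511799 − 0.261799 = 1.250000
ω = Δθ/dt = 1.250000/2.5 = 0.5000
R = −Δy/(cos θ' − cos θ) = -3.5000
v = R·ω = -3.5000·0.5000 = -1.7500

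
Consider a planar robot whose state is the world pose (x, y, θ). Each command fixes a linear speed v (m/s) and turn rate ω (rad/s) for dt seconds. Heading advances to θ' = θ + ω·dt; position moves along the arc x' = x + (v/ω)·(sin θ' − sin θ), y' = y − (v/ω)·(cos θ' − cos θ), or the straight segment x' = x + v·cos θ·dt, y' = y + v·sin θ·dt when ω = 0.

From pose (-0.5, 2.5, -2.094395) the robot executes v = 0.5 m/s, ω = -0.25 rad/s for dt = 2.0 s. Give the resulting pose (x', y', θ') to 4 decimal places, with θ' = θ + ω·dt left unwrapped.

(-1.1915, 1.7920, -2.5944)

θ' = -2.0944 + -0.25·2.0 = -2.5944
R = v/ω = 0.5/-0.25 = -2.0000
x' = -0.5 + -2.0000·(sin -2.5944 − sin -2.0944) = -1.1915
y' = 2.5 − -2.0000·(cos -2.5944 − cos -2.0944) = 1.7920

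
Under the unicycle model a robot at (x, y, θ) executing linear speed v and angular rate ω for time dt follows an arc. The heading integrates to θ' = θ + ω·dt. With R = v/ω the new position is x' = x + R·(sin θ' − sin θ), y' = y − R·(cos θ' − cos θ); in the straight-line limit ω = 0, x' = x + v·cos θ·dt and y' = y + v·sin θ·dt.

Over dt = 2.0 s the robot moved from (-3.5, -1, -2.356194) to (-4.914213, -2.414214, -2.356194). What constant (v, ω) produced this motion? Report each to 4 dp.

v = 1.0000, ω = 0.0000

Δθ = -2.356194 − -2.356194 = 0.000000
ω = Δθ/dt = 0.000000/2.0 = 0.0000
ω = 0 → v = (Δx·cos θ + Δy·sin θ)/dt = 1.0000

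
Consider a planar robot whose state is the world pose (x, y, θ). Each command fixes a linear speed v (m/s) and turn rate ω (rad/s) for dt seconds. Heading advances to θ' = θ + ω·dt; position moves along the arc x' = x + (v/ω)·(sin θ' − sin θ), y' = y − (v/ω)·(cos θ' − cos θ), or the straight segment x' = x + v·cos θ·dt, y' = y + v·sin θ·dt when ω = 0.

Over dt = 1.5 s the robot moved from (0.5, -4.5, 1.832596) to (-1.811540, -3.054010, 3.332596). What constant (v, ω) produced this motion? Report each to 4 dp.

Δθ = 3.332596 − 1.832596 = 1.500000
ω = Δθ/dt = 1.500000/1.5 = 1.0000
R = Δx/(sin θ' − sin θ) = 2.0000
v = R·ω = 2.0000·1.0000 = 2.0000

v = 2.0000, ω = 1.0000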